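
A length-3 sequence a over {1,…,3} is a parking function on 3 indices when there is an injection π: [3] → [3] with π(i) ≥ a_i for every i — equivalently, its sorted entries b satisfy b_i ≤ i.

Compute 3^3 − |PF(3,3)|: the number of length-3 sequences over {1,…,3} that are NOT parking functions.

|PF(3,3)| = (3+1−3)·(3+1)^{3−1} = 1×16 = 16 (Konheim–Weiss)
One tuple (3,3,3) → sorted (3,3,3): b_1=3>1, not a PF.
3^3 − 16 = 27 − 16 = 11

11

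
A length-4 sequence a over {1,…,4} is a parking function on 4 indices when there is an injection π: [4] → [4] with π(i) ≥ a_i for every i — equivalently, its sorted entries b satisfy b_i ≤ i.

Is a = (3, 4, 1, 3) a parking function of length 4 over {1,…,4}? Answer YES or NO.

Order a: b = (1, 3, 3, 4).
  b_1=1 ≤ 1
  b_2=3 > 2
  fails at i=2 ⇒ NO

NO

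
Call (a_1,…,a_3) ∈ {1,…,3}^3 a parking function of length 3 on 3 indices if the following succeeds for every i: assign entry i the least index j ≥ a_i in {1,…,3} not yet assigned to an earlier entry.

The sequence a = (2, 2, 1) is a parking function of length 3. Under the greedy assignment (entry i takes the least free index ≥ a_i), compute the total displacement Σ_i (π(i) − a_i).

1

Σπ(i) = 1+…+3 = 6; Σa = 2+2+1 = 5; disp = 6−5 = 1.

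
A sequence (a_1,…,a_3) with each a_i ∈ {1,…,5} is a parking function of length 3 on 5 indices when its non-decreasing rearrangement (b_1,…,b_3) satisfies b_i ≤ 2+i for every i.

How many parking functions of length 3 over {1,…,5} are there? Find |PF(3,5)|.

108

|PF| = (6−3)·6^(3−1) = 3×36 = 108 (Konheim–Weiss)
Example (2,1,4) → sorted (1,2,4): b_i ≤ 2+i ∀i, a PF.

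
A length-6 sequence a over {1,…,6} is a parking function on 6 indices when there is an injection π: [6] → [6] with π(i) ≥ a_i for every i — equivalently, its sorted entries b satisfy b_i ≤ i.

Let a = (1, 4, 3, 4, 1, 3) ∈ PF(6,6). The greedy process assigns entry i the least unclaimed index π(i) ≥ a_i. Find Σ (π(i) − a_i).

Σπ(i) = 1+…+6 = 21; Σa = 1+4+3+4+1+3 = 16; disp = 21−16 = 5.

5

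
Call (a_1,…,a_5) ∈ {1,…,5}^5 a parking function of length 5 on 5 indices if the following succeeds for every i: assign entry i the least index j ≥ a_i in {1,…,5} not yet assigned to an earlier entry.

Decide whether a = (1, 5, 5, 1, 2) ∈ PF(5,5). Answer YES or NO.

NO

Order a: b = (1, 1, 2, 5, 5).
  b_1=1 ≤ 1
  b_2=1 ≤ 2
  b_3=2 ≤ 3
  b_4=5 > 4
  fails at i=4 ⇒ NO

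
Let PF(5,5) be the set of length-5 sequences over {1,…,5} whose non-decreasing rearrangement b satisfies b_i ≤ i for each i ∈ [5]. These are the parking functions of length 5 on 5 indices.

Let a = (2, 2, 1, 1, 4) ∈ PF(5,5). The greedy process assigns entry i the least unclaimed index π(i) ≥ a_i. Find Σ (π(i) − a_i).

Σπ(i) = 1+…+5 = 15; Σa = 2+2+1+1+4 = 10; disp = 15−10 = 5.

5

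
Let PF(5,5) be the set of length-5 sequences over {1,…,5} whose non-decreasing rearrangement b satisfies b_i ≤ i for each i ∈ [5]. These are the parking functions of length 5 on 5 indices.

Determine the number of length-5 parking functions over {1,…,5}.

1296

|PF| = (6−5)·6^(5−1) = 1·1296 = 1296
Example (2,1,5,3,1) → sorted (1,1,2,3,5): b_i ≤ i ∀i, a PF.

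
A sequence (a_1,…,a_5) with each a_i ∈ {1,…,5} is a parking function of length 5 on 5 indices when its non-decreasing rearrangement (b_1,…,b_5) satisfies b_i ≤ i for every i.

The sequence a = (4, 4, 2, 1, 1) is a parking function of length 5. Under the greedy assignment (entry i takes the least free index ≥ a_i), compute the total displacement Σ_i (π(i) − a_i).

3

Σπ(i) = 1+…+5 = 15; Σa = 4+4+2+1+1 = 12; disp = 15−12 = 3.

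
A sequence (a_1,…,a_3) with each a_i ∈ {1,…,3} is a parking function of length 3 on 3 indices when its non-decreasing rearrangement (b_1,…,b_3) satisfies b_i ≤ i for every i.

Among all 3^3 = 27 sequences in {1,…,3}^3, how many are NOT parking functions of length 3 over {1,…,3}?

11

|PF(3,3)| = (4−3)·4^(3−1) = 1 · 16 = 16 (Pollak)
One tuple (2,3,3) → sorted (2,3,3): b_1=2>1, not a PF.
Total 27; non-PF = 27−16 = 11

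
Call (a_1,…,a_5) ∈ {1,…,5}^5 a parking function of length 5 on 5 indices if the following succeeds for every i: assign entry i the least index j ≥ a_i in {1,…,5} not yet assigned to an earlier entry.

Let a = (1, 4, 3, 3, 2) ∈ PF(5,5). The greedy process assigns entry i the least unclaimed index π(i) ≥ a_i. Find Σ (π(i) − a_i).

Σπ = 5·6/2 = 15 (π permutes [5]); Σa = 1+4+3+3+2 = 13; disp = 15−13 = 2.

2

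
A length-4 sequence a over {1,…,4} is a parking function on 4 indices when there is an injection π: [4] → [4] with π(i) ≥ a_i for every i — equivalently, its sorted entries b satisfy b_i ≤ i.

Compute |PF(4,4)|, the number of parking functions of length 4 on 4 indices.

125

|PF| = (5−4)·5^(4−1) = 1·125 = 125 (Pollak)
Check (1,4,1,3) → sorted (1,1,3,4): b_i ≤ i ∀i, a PF.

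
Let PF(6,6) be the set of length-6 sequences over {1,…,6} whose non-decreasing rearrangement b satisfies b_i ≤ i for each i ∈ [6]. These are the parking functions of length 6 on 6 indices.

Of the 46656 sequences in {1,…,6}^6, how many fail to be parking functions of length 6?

29849

|PF| = 1·7^5 = 1 · 16807 = 16807 (Konheim–Weiss)
Example (5,6,5,6,6,6) → sorted (5,5,6,6,6,6): b_1=5>1, not a PF.
Total 46656; non-PF = 46656−16807 = 29849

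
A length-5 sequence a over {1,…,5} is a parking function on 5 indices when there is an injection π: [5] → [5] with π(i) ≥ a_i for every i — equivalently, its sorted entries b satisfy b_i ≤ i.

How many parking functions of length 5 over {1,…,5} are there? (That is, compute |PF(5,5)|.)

1296

|PF| = (5−5+1)·(5+1)^(5−1) = 1×1296 = 1296 [KW]
Example (1,5,1,1,3) → sorted (1,1,1,3,5): b_i ≤ i ∀i, a PF.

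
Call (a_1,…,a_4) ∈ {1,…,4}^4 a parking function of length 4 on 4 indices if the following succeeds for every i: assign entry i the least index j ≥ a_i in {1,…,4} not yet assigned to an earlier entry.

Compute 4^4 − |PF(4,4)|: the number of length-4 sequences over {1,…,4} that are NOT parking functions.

131

|PF(4,4)| = (4−4+1)·(4+1)^(4−1) = 1·125 = 125 [KW]
E.g. (2,3,4,4) → sorted (2,3,4,4): b_1=2>1, not a PF.
4^4 − 125 = 256 − 125 = 131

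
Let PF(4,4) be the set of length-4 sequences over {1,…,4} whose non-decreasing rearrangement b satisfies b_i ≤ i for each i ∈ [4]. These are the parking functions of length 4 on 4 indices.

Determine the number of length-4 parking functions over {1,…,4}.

#PF = 1·5^3 = 1×125 = 125 [KW]
E.g. (2,1,1,1) → sorted (1,1,1,2): b_i ≤ i ∀i, a PF.

125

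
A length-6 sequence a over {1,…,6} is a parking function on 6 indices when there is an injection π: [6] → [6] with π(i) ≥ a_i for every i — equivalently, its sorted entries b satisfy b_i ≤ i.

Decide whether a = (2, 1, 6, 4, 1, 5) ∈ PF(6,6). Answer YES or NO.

YES

Rearranged: b = (1, 1, 2, 4, 5, 6).
  b_1=1 ≤ 1
  b_2=1 ≤ 2
  b_3=2 ≤ 3
  b_4=4 ≤ 4
  b_5=5 ≤ 5
  b_6=6 ≤ 6
All bounds hold ⇒ YES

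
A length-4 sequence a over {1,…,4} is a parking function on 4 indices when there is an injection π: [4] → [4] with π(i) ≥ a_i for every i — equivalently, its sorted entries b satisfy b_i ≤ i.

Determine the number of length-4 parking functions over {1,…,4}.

125

#PF = 1·5^3 = 1·125 = 125 (Pollak)
Check (1,2,3,3) → sorted (1,2,3,3): b_i ≤ i ∀i, a PF.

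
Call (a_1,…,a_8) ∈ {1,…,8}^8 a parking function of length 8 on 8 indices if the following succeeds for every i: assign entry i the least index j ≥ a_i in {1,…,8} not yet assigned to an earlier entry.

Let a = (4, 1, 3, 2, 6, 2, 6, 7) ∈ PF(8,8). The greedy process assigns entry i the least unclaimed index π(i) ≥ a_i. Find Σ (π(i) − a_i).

Σπ(i) = 1+…+8 = 36; Σa = 4+1+3+2+6+2+6+7 = 31; disp = 36−31 = 5.

5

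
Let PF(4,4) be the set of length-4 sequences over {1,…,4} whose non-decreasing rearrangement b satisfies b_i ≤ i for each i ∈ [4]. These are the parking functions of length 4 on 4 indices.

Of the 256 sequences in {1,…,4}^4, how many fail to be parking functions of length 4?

131

Count = (4−4+1)·(4+1)^(4−1) = 1·125 = 125 (Pollak)
Check (3,3,2,4) → sorted (2,3,3,4): b_1=2>1, not a PF.
Total 256; non-PF = 256−125 = 131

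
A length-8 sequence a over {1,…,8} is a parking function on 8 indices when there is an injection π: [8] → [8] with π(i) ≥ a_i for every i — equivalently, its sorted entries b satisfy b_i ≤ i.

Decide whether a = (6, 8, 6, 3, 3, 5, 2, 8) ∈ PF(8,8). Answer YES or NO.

NO

Rearranged: b = (2, 3, 3, 5, 6, 6, 8, 8).
  b_1=2 > 1
  fails at i=1 ⇒ NO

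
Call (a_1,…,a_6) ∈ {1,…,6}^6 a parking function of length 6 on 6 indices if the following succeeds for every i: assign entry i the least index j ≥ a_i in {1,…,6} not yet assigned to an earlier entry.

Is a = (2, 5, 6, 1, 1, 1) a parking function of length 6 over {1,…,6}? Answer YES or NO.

Sorted: b = (1, 1, 1, 2, 5, 6).
  b_1=1 ≤ 1
  b_2=1 ≤ 2
  b_3=1 ≤ 3
  b_4=2 ≤ 4
  b_5=5 ≤ 5
  b_6=6 ≤ 6
All bounds hold ⇒ YES

YES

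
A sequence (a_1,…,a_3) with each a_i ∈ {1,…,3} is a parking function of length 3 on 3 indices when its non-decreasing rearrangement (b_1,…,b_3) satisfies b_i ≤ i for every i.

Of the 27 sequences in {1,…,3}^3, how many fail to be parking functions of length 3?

#PF = 1·4^2 = 1·16 = 16 (Pollak)
One tuple (2,3,2) → sorted (2,2,3): b_1=2>1, not a PF.
3^3 − 16 = 27 − 16 = 11

11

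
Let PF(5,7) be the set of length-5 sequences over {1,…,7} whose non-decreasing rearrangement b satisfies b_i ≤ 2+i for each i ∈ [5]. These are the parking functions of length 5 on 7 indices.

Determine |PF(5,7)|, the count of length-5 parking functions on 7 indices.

12288

|PF(5,7)| = 3·8^4 = 3·4096 = 12288 [KW]
E.g. (1,4,4,6,2) → sorted (1,2,4,4,6): b_i ≤ 2+i ∀i, a PF.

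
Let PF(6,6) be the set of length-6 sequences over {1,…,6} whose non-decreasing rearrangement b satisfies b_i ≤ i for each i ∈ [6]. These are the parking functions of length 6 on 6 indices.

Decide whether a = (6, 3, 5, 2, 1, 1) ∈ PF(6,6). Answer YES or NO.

Sorted: b = (1, 1, 2, 3, 5, 6).
  b_1=1 ≤ 1
  b_2=1 ≤ 2
  b_3=2 ≤ 3
  b_4=3 ≤ 4
  b_5=5 ≤ 5
  b_6=6 ≤ 6
All bounds hold ⇒ YES

YES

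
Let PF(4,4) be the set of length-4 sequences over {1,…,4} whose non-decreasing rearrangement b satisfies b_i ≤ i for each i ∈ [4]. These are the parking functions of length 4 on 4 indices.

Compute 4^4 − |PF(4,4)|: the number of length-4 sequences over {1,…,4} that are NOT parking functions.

|PF(4,4)| = 1·5^3 = 1·125 = 125 (Konheim–Weiss)
One tuple (3,3,2,3) → sorted (2,3,3,3): b_1=2>1, not a PF.
So 256 − 125 = 131 fail.

131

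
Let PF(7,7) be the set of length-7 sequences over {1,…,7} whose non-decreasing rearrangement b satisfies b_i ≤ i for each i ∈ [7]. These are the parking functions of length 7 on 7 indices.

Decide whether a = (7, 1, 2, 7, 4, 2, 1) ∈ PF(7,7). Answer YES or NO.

Order a: b = (1, 1, 2, 2, 4, 7, 7).
  b_1=1 ≤ 1
  b_2=1 ≤ 2
  b_3=2 ≤ 3
  b_4=2 ≤ 4
  b_5=4 ≤ 5
  b_6=7 > 6
  fails at i=6 ⇒ NO

NO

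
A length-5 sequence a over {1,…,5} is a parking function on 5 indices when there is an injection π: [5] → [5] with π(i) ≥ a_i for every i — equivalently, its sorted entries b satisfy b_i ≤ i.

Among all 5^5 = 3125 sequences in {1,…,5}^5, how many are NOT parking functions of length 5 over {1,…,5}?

|PF(5,5)| = (5+1−5)·(5+1)^{5−1} = 1·1296 = 1296 (Pollak)
Check (4,4,4,2,5) → sorted (2,4,4,4,5): b_1=2>1, not a PF.
Total 3125; non-PF = 3125−1296 = 1829

1829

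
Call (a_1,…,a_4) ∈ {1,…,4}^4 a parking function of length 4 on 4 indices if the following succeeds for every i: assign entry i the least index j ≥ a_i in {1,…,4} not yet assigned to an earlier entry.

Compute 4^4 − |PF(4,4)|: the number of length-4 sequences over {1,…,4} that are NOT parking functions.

Count = (5−4)·5^(4−1) = 1×125 = 125 (Konheim–Weiss)
Example (3,1,3,4) → sorted (1,3,3,4): b_2=3>2, not a PF.
4^4 − 125 = 256 − 125 = 131

131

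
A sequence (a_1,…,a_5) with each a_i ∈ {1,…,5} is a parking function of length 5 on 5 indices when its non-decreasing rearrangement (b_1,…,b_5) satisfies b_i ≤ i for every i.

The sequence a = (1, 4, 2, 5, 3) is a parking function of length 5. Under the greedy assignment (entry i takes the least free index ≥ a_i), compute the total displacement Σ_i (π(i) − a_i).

Σπ(i) = 1+…+5 = 15; Σa = 1+4+2+5+3 = 15; disp = 15−15 = 0.

0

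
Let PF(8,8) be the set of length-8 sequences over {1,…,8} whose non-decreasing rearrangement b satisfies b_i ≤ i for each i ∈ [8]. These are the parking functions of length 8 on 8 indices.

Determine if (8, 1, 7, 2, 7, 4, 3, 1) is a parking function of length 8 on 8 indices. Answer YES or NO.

NO

Sorted: b = (1, 1, 2, 3, 4, 7, 7, 8).
  b_1=1 ≤ 1
  b_2=1 ≤ 2
  b_3=2 ≤ 3
  b_4=3 ≤ 4
  b_5=4 ≤ 5
  b_6=7 > 6
  fails at i=6 ⇒ NO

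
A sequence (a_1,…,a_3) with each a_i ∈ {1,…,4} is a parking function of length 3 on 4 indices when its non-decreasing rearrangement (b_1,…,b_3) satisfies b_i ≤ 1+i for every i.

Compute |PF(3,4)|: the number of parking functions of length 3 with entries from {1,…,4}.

Count = (5−3)·5^(3−1) = 2×25 = 50 [KW]
E.g. (1,2,4) → sorted (1,2,4): b_i ≤ 1+i ∀i, a PF.

50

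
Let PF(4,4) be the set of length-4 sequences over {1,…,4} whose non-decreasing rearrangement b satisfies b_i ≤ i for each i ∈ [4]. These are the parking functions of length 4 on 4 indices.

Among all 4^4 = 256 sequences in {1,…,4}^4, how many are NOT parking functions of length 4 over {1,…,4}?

|PF| = (4−4+1)·(4+1)^(4−1) = 1·125 = 125 (Pollak)
Check (3,4,4,3) → sorted (3,3,4,4): b_1=3>1, not a PF.
So 256 − 125 = 131 fail.

131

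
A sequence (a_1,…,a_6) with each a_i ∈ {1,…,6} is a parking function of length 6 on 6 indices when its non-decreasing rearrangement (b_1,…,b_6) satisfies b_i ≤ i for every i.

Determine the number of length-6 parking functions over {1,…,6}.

|PF| = 1·7^5 = 1 · 16807 = 16807
E.g. (1,2,1,1,6,4) → sorted (1,1,1,2,4,6): b_i ≤ i ∀i, a PF.

16807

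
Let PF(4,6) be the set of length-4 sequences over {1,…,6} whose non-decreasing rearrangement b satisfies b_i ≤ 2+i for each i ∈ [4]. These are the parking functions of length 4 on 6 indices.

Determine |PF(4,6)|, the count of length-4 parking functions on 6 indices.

|PF(4,6)| = (6+1−4)·(6+1)^{4−1} = 3×343 = 1029 (Pollak)
Example (3,5,2,2) → sorted (2,2,3,5): b_i ≤ 2+i ∀i, a PF.

1029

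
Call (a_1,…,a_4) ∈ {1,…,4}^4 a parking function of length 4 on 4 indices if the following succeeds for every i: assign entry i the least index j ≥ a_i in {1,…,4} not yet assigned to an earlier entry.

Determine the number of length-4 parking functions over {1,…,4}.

125

|PF(4,4)| = (4+1−4)·(4+1)^{4−1} = 1 · 125 = 125 [KW]
Example (1,4,2,1) → sorted (1,1,2,4): b_i ≤ i ∀i, a PF.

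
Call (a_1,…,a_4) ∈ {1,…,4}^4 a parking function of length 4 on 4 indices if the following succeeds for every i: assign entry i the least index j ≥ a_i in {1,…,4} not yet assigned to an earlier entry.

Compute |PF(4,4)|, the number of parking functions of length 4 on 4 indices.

125

|PF| = 1·5^3 = 1 · 125 = 125 [KW]
One tuple (2,1,4,1) → sorted (1,1,2,4): b_i ≤ i ∀i, a PF.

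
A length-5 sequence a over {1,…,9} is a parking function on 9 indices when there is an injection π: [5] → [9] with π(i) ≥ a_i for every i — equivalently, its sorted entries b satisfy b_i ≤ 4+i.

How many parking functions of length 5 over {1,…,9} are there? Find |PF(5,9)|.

50000

#PF = (9−5+1)·(9+1)^(5−1) = 5·10000 = 50000
E.g. (8,1,1,9,4) → sorted (1,1,4,8,9): b_i ≤ 4+i ∀i, a PF.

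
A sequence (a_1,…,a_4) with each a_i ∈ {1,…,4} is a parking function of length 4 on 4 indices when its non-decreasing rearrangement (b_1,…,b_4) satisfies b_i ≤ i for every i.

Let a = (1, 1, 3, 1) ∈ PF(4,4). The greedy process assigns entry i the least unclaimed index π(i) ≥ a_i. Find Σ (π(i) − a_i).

Σπ = 10 ({1..4} each once); Σa = 1+1+3+1 = 6; disp = 10−6 = 4.

4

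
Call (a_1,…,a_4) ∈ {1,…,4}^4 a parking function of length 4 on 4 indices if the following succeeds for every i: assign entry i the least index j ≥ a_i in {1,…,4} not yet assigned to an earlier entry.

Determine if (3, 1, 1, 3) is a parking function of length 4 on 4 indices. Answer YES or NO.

YES

Sorted: b = (1, 1, 3, 3).
  b_1=1 ≤ 1
  b_2=1 ≤ 2
  b_3=3 ≤ 3
  b_4=3 ≤ 4
All bounds hold ⇒ YES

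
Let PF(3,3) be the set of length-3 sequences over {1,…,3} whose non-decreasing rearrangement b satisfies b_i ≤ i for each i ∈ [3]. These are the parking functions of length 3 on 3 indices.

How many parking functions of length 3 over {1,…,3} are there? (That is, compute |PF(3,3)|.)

16

|PF| = (3−3+1)·(3+1)^(3−1) = 1×16 = 16 [KW]
One tuple (3,1,2) → sorted (1,2,3): b_i ≤ i ∀i, a PF.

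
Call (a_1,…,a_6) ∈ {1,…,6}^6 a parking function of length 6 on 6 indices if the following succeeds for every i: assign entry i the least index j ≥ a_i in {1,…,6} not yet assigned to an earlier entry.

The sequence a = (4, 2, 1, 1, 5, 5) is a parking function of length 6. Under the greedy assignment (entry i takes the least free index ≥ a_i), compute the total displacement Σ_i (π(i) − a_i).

3

Σπ = 21 ({1..6} each once); Σa = 4+2+1+1+5+5 = 18; disp = 21−18 = 3.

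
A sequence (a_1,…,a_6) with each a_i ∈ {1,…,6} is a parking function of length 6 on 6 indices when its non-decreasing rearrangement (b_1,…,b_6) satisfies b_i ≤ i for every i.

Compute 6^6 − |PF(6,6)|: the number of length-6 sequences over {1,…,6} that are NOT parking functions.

|PF| = (6−6+1)·(6+1)^(6−1) = 1·16807 = 16807 (Pollak)
One tuple (5,5,3,4,1,4) → sorted (1,3,4,4,5,5): b_2=3>2, not a PF.
6^6 − 16807 = 46656 − 16807 = 29849

29849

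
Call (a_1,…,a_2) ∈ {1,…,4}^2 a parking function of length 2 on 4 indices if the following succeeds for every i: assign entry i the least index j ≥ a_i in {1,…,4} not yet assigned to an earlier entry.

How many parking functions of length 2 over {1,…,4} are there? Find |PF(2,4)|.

15

Count = (4−2+1)·(4+1)^(2−1) = 3 · 5 = 15 (Pollak)
E.g. (4,1) → sorted (1,4): b_i ≤ 2+i ∀i, a PF.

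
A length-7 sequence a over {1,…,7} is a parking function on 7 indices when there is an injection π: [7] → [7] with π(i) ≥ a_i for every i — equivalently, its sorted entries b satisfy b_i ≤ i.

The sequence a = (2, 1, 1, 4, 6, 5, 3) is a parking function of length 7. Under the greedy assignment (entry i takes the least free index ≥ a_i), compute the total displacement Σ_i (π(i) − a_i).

6

Σπ = 28 ({1..7} each once); Σa = 2+1+1+4+6+5+3 = 22; disp = 28−22 = 6.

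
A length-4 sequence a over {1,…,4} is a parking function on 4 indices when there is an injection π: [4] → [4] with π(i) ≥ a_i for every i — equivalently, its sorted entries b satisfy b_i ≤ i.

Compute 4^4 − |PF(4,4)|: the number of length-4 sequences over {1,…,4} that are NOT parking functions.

#PF = (4+1−4)·(4+1)^{4−1} = 1·125 = 125
One tuple (4,2,1,4) → sorted (1,2,4,4): b_3=4>3, not a PF.
Total 256; non-PF = 256−125 = 131

131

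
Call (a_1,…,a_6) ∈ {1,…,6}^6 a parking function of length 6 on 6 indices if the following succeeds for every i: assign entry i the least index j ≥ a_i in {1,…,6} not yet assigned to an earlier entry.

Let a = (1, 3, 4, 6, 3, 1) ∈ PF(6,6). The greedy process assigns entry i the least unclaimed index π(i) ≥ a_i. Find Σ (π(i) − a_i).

Σπ(i) = 1+…+6 = 21; Σa = 1+3+4+6+3+1 = 18; disp = 21−18 = 3.

3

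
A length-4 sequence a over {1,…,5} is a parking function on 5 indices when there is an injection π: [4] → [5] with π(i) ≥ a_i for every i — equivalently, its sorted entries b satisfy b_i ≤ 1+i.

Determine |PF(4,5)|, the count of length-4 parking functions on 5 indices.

Count = (6−4)·6^(4−1) = 2×216 = 432
E.g. (1,2,5,4) → sorted (1,2,4,5): b_i ≤ 1+i ∀i, a PF.

432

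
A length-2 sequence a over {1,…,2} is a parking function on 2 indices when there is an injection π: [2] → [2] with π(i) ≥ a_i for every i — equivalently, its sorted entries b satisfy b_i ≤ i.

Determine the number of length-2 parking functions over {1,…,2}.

|PF(2,2)| = (2−2+1)·(2+1)^(2−1) = 1 · 3 = 3 [KW]
Check (2,1) → sorted (1,2): b_i ≤ i ∀i, a PF.

3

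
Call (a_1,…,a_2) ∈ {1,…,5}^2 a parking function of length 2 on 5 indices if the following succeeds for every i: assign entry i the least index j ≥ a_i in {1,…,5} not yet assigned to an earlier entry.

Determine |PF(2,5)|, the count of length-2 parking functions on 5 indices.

24

|PF(2,5)| = (5+1−2)·(5+1)^{2−1} = 4 · 6 = 24 (Konheim–Weiss)
Check (5,2) → sorted (2,5): b_i ≤ 3+i ∀i, a PF.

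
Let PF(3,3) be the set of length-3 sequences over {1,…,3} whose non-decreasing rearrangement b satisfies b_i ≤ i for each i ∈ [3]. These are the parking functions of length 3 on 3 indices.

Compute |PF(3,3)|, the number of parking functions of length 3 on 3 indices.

16

|PF(3,3)| = (3+1−3)·(3+1)^{3−1} = 1×16 = 16
Example (1,1,2) → sorted (1,1,2): b_i ≤ i ∀i, a PF.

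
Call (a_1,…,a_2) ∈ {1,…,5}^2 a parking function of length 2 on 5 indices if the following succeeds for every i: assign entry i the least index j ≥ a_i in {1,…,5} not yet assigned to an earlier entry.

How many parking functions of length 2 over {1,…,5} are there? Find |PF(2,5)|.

24

|PF| = 4·6^1 = 4·6 = 24 [KW]
One tuple (4,1) → sorted (1,4): b_i ≤ 3+i ∀i, a PF.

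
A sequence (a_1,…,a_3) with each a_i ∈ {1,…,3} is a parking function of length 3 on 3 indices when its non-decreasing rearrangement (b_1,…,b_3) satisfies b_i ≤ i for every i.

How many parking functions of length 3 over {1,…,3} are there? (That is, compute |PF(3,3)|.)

#PF = 1·4^2 = 1×16 = 16
One tuple (1,1,3) → sorted (1,1,3): b_i ≤ i ∀i, a PF.

16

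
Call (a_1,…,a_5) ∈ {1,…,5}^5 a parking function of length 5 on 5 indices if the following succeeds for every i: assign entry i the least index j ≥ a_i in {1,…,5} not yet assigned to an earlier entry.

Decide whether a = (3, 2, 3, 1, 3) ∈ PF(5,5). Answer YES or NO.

YES

Order a: b = (1, 2, 3, 3, 3).
  b_1=1 ≤ 1
  b_2=2 ≤ 2
  b_3=3 ≤ 3
  b_4=3 ≤ 4
  b_5=3 ≤ 5
All bounds hold ⇒ YES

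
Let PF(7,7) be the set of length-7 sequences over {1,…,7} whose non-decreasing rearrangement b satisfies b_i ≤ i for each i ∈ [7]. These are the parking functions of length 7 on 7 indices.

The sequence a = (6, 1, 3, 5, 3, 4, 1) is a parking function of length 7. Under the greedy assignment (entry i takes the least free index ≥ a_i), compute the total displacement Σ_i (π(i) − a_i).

Σπ(i) = 1+…+7 = 28; Σa = 6+1+3+5+3+4+1 = 23; disp = 28−23 = 5.

5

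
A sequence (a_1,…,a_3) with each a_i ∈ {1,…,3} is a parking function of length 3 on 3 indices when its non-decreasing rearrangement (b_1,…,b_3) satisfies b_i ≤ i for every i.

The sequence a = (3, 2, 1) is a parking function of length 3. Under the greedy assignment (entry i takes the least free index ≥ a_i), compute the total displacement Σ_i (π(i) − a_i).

Σπ(i) = 1+…+3 = 6; Σa = 3+2+1 = 6; disp = 6−6 = 0.

0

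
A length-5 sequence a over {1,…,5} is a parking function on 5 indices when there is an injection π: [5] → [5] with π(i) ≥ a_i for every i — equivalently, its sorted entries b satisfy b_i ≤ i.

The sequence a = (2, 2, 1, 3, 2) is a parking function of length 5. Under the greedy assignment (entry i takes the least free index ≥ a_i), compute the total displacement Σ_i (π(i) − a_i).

5

Σπ = 5·6/2 = 15 (π permutes [5]); Σa = 2+2+1+3+2 = 10; disp = 15−10 = 5.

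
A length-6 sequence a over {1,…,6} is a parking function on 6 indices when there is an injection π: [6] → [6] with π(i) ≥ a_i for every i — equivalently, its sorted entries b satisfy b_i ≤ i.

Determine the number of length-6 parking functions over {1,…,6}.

|PF(6,6)| = 1·7^5 = 1×16807 = 16807 (Pollak)
Example (6,1,5,3,1,3) → sorted (1,1,3,3,5,6): b_i ≤ i ∀i, a PF.

16807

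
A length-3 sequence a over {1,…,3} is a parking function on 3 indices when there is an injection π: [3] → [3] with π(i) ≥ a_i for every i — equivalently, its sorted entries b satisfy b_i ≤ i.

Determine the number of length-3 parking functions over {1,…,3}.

16

|PF(3,3)| = 1·4^2 = 1 · 16 = 16 (Konheim–Weiss)
Example (1,1,3) → sorted (1,1,3): b_i ≤ i ∀i, a PF.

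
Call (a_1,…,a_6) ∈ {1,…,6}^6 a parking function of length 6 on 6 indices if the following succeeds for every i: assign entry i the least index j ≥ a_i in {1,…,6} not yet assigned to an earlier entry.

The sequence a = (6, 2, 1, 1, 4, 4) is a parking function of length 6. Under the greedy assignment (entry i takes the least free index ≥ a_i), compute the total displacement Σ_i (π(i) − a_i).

3

Σπ = 21 ({1..6} each once); Σa = 6+2+1+1+4+4 = 18; disp = 21−18 = 3.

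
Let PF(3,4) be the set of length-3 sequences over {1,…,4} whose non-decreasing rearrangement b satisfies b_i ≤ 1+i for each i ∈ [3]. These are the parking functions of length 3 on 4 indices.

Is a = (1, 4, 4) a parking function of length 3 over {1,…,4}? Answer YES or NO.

NO

Order a: b = (1, 4, 4).
  b_1=1 ≤ 2
  b_2=4 > 3
  fails at i=2 ⇒ NO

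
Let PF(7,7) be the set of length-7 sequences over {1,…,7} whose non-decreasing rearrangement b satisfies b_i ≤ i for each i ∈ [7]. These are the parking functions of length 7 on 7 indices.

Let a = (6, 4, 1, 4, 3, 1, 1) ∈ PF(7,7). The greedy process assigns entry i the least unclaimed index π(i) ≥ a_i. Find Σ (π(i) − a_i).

8

Σπ = 28 ({1..7} each once); Σa = 6+4+1+4+3+1+1 = 20; disp = 28−20 = 8.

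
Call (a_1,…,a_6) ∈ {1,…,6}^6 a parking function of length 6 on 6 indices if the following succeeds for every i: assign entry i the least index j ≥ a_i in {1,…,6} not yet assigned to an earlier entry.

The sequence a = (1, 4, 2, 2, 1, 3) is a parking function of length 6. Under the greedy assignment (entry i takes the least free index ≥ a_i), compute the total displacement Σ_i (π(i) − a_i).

8

Σπ = 6·7/2 = 21 (π permutes [6]); Σa = 1+4+2+2+1+3 = 13; disp = 21−13 = 8.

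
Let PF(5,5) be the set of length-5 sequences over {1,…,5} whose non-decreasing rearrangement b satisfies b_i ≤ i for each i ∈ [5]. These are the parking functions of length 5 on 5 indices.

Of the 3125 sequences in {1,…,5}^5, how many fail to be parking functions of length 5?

#PF = (5−5+1)·(5+1)^(5−1) = 1·1296 = 1296
One tuple (4,3,3,3,4) → sorted (3,3,3,4,4): b_1=3>1, not a PF.
5^5 − 1296 = 3125 − 1296 = 1829

1829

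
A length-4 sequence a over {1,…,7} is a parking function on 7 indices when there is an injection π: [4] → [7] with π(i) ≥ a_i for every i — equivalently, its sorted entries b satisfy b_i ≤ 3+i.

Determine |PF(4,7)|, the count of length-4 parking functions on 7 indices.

2048

#PF = (8−4)·8^(4−1) = 4·512 = 2048 (Konheim–Weiss)
Check (5,3,4,6) → sorted (3,4,5,6): b_i ≤ 3+i ∀i, a PF.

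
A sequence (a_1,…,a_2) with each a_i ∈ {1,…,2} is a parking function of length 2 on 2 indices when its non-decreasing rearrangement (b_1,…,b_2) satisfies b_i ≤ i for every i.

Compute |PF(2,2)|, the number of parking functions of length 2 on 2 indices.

|PF| = (3−2)·3^(2−1) = 1 · 3 = 3
Example (2,1) → sorted (1,2): b_i ≤ i ∀i, a PF.

3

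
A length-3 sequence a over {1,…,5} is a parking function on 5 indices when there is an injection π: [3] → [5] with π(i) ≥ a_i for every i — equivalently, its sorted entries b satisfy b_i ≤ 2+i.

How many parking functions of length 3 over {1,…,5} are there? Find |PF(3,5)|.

108

|PF(3,5)| = 3·6^2 = 3·36 = 108 [KW]
One tuple (4,4,2) → sorted (2,4,4): b_i ≤ 2+i ∀i, a PF.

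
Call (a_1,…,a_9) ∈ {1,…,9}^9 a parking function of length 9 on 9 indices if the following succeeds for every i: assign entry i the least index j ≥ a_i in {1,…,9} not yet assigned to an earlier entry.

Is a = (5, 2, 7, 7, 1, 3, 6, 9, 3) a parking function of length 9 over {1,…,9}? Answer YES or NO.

YES

Order a: b = (1, 2, 3, 3, 5, 6, 7, 7, 9).
  b_1=1 ≤ 1
  b_2=2 ≤ 2
  b_3=3 ≤ 3
  b_4=3 ≤ 4
  b_5=5 ≤ 5
  b_6=6 ≤ 6
  b_7=7 ≤ 7
  b_8=7 ≤ 8
  b_9=9 ≤ 9
All bounds hold ⇒ YES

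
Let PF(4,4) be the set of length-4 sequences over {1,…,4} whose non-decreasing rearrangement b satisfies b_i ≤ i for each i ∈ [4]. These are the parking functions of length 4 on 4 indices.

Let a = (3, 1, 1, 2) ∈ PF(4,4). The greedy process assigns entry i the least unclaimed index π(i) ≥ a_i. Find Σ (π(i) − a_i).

Σπ = 4·5/2 = 10 (π permutes [4]); Σa = 3+1+1+2 = 7; disp = 10−7 = 3.

3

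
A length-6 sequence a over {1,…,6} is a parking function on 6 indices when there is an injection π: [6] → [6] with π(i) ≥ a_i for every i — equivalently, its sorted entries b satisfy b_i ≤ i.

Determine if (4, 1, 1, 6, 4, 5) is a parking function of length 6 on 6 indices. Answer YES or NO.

Rearranged: b = (1, 1, 4, 4, 5, 6).
  b_1=1 ≤ 1
  b_2=1 ≤ 2
  b_3=4 > 3
  fails at i=3 ⇒ NO

NO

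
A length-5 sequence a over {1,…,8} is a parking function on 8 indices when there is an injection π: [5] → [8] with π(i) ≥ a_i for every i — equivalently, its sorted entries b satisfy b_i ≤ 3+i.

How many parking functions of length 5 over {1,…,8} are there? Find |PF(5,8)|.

Count = 4·9^4 = 4·6561 = 26244 [KW]
One tuple (7,4,5,8,2) → sorted (2,4,5,7,8): b_i ≤ 3+i ∀i, a PF.

26244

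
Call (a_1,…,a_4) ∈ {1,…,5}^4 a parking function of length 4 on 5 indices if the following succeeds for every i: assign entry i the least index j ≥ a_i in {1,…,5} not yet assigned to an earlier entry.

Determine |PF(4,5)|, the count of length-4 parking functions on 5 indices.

432

|PF(4,5)| = (5−4+1)·(5+1)^(4−1) = 2 · 216 = 432 (Pollak)
Check (2,3,3,4) → sorted (2,3,3,4): b_i ≤ 1+i ∀i, a PF.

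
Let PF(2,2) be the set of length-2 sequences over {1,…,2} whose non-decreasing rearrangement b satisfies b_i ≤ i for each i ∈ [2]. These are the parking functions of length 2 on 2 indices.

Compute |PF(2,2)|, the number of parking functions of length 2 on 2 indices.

3

|PF| = (2+1−2)·(2+1)^{2−1} = 1·3 = 3 (Pollak)
Check (1,1) → sorted (1,1): b_i ≤ i ∀i, a PF.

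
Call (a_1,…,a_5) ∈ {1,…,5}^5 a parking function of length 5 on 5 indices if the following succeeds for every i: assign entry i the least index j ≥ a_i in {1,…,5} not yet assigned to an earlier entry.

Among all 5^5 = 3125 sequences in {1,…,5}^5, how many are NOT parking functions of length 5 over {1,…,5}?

1829

|PF(5,5)| = (5+1−5)·(5+1)^{5−1} = 1 · 1296 = 1296 (Konheim–Weiss)
E.g. (5,4,4,4,4) → sorted (4,4,4,4,5): b_1=4>1, not a PF.
5^5 − 1296 = 3125 − 1296 = 1829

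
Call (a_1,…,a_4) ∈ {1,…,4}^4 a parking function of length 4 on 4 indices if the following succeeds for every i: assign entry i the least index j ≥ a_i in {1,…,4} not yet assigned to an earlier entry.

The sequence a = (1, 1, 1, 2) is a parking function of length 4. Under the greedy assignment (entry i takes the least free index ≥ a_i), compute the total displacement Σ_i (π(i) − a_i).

5

Σπ(i) = 1+…+4 = 10; Σa = 1+1+1+2 = 5; disp = 10−5 = 5.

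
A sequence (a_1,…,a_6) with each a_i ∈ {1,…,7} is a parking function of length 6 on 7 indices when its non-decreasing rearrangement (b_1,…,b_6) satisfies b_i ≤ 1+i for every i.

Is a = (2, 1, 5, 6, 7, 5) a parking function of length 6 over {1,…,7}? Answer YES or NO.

Order a: b = (1, 2, 5, 5, 6, 7).
  b_1=1 ≤ 2
  b_2=2 ≤ 3
  b_3=5 > 4
  fails at i=3 ⇒ NO

NO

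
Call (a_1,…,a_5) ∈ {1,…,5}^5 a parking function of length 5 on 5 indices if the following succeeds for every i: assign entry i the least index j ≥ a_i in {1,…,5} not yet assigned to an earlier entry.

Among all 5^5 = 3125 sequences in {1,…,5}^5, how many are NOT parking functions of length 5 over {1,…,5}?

Count = (5−5+1)·(5+1)^(5−1) = 1×1296 = 1296 [KW]
One tuple (4,4,4,3,5) → sorted (3,4,4,4,5): b_1=3>1, not a PF.
5^5 − 1296 = 3125 − 1296 = 1829

1829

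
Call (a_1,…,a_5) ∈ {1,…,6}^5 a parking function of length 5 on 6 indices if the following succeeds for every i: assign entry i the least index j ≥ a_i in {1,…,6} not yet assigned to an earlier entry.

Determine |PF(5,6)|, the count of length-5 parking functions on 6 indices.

|PF(5,6)| = (6+1−5)·(6+1)^{5−1} = 2·2401 = 4802 (Pollak)
Check (1,5,5,3,3) → sorted (1,3,3,5,5): b_i ≤ 1+i ∀i, a PF.

4802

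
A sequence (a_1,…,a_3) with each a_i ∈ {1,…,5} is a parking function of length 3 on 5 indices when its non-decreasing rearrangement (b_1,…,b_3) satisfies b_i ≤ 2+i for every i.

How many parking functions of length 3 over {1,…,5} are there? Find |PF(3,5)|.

108

#PF = 3·6^2 = 3 · 36 = 108 (Konheim–Weiss)
E.g. (3,2,2) → sorted (2,2,3): b_i ≤ 2+i ∀i, a PF.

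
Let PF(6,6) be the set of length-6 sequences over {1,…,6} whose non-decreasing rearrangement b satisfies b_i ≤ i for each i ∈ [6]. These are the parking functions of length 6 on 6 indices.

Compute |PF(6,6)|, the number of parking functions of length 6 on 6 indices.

16807

|PF| = (7−6)·7^(6−1) = 1×16807 = 16807 [KW]
One tuple (4,5,1,2,6,2) → sorted (1,2,2,4,5,6): b_i ≤ i ∀i, a PF.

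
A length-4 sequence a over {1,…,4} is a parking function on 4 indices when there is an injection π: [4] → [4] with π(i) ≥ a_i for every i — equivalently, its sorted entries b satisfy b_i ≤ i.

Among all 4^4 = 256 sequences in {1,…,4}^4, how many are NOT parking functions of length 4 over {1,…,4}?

|PF(4,4)| = 1·5^3 = 1·125 = 125 (Pollak)
E.g. (4,4,2,4) → sorted (2,4,4,4): b_1=2>1, not a PF.
So 256 − 125 = 131 fail.

131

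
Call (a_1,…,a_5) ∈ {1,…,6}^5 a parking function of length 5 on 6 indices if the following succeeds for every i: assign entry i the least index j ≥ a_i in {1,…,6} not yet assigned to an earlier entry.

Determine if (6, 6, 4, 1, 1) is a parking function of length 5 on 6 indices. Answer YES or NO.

Order a: b = (1, 1, 4, 6, 6).
  b_1=1 ≤ 2
  b_2=1 ≤ 3
  b_3=4 ≤ 4
  b_4=6 > 5
  fails at i=4 ⇒ NO

NO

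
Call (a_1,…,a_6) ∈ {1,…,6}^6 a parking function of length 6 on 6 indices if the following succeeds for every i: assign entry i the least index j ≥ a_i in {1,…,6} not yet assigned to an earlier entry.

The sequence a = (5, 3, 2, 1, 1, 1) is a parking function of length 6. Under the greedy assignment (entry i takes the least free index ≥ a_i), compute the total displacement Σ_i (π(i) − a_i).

8

Σπ(i) = 1+…+6 = 21; Σa = 5+3+2+1+1+1 = 13; disp = 21−13 = 8.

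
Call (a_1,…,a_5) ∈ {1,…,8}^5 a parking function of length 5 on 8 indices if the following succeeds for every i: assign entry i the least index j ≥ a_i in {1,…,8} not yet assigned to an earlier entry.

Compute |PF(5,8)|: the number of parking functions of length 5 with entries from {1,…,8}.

|PF(5,8)| = 4·9^4 = 4×6561 = 26244 [KW]
Example (3,2,8,2,7) → sorted (2,2,3,7,8): b_i ≤ 3+i ∀i, a PF.

26244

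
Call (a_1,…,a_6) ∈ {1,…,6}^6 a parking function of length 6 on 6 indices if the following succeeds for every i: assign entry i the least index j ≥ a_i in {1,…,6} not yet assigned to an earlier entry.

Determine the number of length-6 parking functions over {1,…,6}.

Count = (6−6+1)·(6+1)^(6−1) = 1×16807 = 16807 (Konheim–Weiss)
E.g. (2,1,2,4,3,1) → sorted (1,1,2,2,3,4): b_i ≤ i ∀i, a PF.

16807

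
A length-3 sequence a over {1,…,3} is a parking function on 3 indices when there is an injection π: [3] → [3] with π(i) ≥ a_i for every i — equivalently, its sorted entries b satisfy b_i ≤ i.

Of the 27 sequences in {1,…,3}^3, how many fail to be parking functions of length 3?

|PF| = (3−3+1)·(3+1)^(3−1) = 1×16 = 16 (Konheim–Weiss)
Example (3,3,3) → sorted (3,3,3): b_1=3>1, not a PF.
3^3 − 16 = 27 − 16 = 11

11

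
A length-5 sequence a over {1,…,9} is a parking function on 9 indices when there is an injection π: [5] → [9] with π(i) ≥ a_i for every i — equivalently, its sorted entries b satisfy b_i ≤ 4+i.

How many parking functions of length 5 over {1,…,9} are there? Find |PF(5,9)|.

#PF = (9+1−5)·(9+1)^{5−1} = 5×10000 = 50000 [KW]
E.g. (4,4,9,1,4) → sorted (1,4,4,4,9): b_i ≤ 4+i ∀i, a PF.

50000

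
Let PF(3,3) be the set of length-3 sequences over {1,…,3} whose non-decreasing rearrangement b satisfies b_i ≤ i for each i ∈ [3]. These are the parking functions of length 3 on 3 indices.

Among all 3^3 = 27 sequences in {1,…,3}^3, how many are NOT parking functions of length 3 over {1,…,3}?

|PF(3,3)| = (3+1−3)·(3+1)^{3−1} = 1×16 = 16
One tuple (2,2,2) → sorted (2,2,2): b_1=2>1, not a PF.
Total 27; non-PF = 27−16 = 11

11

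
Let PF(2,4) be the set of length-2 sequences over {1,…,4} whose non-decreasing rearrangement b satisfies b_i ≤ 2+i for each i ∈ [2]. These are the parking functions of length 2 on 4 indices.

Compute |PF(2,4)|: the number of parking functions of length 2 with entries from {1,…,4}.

15

|PF(2,4)| = (4−2+1)·(4+1)^(2−1) = 3×5 = 15 (Pollak)
Example (3,1) → sorted (1,3): b_i ≤ 2+i ∀i, a PF.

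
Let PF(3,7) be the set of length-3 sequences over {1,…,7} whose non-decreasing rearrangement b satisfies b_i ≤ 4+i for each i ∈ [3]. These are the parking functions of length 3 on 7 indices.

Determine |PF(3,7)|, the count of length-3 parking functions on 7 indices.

320

|PF| = 5·8^2 = 5 · 64 = 320
E.g. (3,2,2) → sorted (2,2,3): b_i ≤ 4+i ∀i, a PF.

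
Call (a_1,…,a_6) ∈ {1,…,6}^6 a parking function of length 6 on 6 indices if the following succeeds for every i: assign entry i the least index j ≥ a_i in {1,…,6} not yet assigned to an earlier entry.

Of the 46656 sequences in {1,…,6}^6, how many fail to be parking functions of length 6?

Count = (6−6+1)·(6+1)^(6−1) = 1×16807 = 16807 [KW]
Check (4,3,5,6,3,6) → sorted (3,3,4,5,6,6): b_1=3>1, not a PF.
6^6 − 16807 = 46656 − 16807 = 29849

29849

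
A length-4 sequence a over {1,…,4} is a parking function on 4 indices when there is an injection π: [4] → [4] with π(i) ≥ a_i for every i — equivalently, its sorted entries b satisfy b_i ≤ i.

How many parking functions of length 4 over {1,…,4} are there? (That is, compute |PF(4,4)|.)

Count = (4−4+1)·(4+1)^(4−1) = 1×125 = 125 (Pollak)
One tuple (2,2,4,1) → sorted (1,2,2,4): b_i ≤ i ∀i, a PF.

125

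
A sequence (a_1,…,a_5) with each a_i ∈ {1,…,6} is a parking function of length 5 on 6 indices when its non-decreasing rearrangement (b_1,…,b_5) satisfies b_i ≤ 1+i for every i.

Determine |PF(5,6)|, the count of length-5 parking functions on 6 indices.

4802

|PF(5,6)| = (6+1−5)·(6+1)^{5−1} = 2 · 2401 = 4802 (Konheim–Weiss)
Example (1,4,5,5,2) → sorted (1,2,4,5,5): b_i ≤ 1+i ∀i, a PF.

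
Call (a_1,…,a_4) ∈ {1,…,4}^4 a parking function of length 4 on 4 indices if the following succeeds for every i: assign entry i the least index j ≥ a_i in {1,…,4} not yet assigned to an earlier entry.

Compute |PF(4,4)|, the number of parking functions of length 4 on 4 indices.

125

|PF| = 1·5^3 = 1×125 = 125 [KW]
E.g. (1,1,1,1) → sorted (1,1,1,1): b_i ≤ i ∀i, a PF.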